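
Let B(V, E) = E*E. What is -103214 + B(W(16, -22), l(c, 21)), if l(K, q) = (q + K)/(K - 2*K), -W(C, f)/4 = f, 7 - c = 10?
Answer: -103178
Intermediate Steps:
c = -3 (c = 7 - 1*10 = 7 - 10 = -3)
W(C, f) = -4*f
l(K, q) = -(K + q)/K (l(K, q) = (K + q)/((-K)) = (K + q)*(-1/K) = -(K + q)/K)
B(V, E) = E²
-103214 + B(W(16, -22), l(c, 21)) = -103214 + ((-1*(-3) - 1*21)/(-3))² = -103214 + (-(3 - 21)/3)² = -103214 + (-⅓*(-18))² = -103214 + 6² = -103214 + 36 = -103178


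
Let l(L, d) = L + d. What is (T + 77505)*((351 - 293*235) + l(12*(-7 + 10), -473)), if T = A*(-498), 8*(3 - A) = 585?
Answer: -31003388169/4 ≈ -7.7508e+9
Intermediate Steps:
A = -561/8 (A = 3 - ⅛*585 = 3 - 585/8 = -561/8 ≈ -70.125)
T = 139689/4 (T = -561/8*(-498) = 139689/4 ≈ 34922.)
(T + 77505)*((351 - 293*235) + l(12*(-7 + 10), -473)) = (139689/4 + 77505)*((351 - 293*235) + (12*(-7 + 10) - 473)) = 449709*((351 - 68855) + (12*3 - 473))/4 = 449709*(-68504 + (36 - 473))/4 = 449709*(-68504 - 437)/4 = (449709/4)*(-68941) = -31003388169/4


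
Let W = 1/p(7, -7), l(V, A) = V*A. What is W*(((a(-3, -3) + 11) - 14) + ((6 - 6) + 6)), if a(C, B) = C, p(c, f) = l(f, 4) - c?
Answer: 0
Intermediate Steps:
l(V, A) = A*V
p(c, f) = -c + 4*f (p(c, f) = 4*f - c = -c + 4*f)
W = -1/35 (W = 1/(-1*7 + 4*(-7)) = 1/(-7 - 28) = 1/(-35) = -1/35 ≈ -0.028571)
W*(((a(-3, -3) + 11) - 14) + ((6 - 6) + 6)) = -(((-3 + 11) - 14) + ((6 - 6) + 6))/35 = -((8 - 14) + (0 + 6))/35 = -(-6 + 6)/35 = -1/35*0 = 0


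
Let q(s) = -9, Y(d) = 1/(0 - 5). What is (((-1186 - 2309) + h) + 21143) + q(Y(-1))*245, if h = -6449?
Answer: 8994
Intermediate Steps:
Y(d) = -1/5 (Y(d) = 1/(-5) = -1/5)
(((-1186 - 2309) + h) + 21143) + q(Y(-1))*245 = (((-1186 - 2309) - 6449) + 21143) - 9*245 = ((-3495 - 6449) + 21143) - 2205 = (-9944 + 21143) - 2205 = 11199 - 2205 = 8994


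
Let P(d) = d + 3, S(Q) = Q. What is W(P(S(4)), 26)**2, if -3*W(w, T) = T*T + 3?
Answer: 461041/9 ≈ 51227.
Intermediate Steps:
P(d) = 3 + d
W(w, T) = -1 - T**2/3 (W(w, T) = -(T*T + 3)/3 = -(T**2 + 3)/3 = -(3 + T**2)/3 = -1 - T**2/3)
W(P(S(4)), 26)**2 = (-1 - 1/3*26**2)**2 = (-1 - 1/3*676)**2 = (-1 - 676/3)**2 = (-679/3)**2 = 461041/9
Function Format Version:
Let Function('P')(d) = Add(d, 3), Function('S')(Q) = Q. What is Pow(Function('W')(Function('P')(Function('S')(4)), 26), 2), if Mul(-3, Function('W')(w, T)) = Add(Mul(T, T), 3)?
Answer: Rational(461041, 9) ≈ 51227.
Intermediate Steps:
Function('P')(d) = Add(3, d)
Function('W')(w, T) = Add(-1, Mul(Rational(-1, 3), Pow(T, 2))) (Function('W')(w, T) = Mul(Rational(-1, 3), Add(Mul(T, T), 3)) = Mul(Rational(-1, 3), Add(Pow(T, 2), 3)) = Mul(Rational(-1, 3), Add(3, Pow(T, 2))) = Add(-1, Mul(Rational(-1, 3), Pow(T, 2))))
Pow(Function('W')(Function('P')(Function('S')(4)), 26), 2) = Pow(Add(-1, Mul(Rational(-1, 3), Pow(26, 2))), 2) = Pow(Add(-1, Mul(Rational(-1, 3), 676)), 2) = Pow(Add(-1, Rational(-676, 3)), 2) = Pow(Rational(-679, 3), 2) = Rational(461041, 9)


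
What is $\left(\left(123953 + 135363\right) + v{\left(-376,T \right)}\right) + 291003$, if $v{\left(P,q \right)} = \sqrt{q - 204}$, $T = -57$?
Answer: $550319 + 3 i \sqrt{29} \approx 5.5032 \cdot 10^{5} + 16.155 i$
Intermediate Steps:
$v{\left(P,q \right)} = \sqrt{-204 + q}$
$\left(\left(123953 + 135363\right) + v{\left(-376,T \right)}\right) + 291003 = \left(\left(123953 + 135363\right) + \sqrt{-204 - 57}\right) + 291003 = \left(259316 + \sqrt{-261}\right) + 291003 = \left(259316 + 3 i \sqrt{29}\right) + 291003 = 550319 + 3 i \sqrt{29}$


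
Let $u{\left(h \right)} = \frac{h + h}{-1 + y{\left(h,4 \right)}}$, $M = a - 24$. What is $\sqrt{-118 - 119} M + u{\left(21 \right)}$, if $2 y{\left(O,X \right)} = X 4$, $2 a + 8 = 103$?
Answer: $6 + \frac{47 i \sqrt{237}}{2} \approx 6.0 + 361.78 i$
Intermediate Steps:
$a = \frac{95}{2}$ ($a = -4 + \frac{1}{2} \cdot 103 = -4 + \frac{103}{2} = \frac{95}{2} \approx 47.5$)
$M = \frac{47}{2}$ ($M = \frac{95}{2} - 24 = \frac{47}{2} \approx 23.5$)
$y{\left(O,X \right)} = 2 X$ ($y{\left(O,X \right)} = \frac{X 4}{2} = \frac{4 X}{2} = 2 X$)
$u{\left(h \right)} = \frac{2 h}{7}$ ($u{\left(h \right)} = \frac{h + h}{-1 + 2 \cdot 4} = \frac{2 h}{-1 + 8} = \frac{2 h}{7}$)
$\sqrt{-118 - 119} M + u{\left(21 \right)} = \sqrt{-118 - 119} \cdot \frac{47}{2} + \frac{2}{7} \cdot 21 = \sqrt{-237} \cdot \frac{47}{2} + 6 = i \sqrt{237} \cdot \frac{47}{2} + 6 = \frac{47 i \sqrt{237}}{2} + 6 = 6 + \frac{47 i \sqrt{237}}{2}$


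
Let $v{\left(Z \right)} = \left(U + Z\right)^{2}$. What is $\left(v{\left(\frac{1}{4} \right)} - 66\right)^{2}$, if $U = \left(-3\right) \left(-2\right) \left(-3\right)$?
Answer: $\frac{15880225}{256} \approx 62032.0$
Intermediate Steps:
$U = -18$ ($U = 6 \left(-3\right) = -18$)
$v{\left(Z \right)} = \left(-18 + Z\right)^{2}$
$\left(v{\left(\frac{1}{4} \right)} - 66\right)^{2} = \left(\left(-18 + \frac{1}{4}\right)^{2} - 66\right)^{2} = \left(\left(- \frac{71}{4}\right)^{2} - 66\right)^{2} = \left(\frac{5041}{16} - 66\right)^{2} = \left(\frac{3985}{16}\right)^{2} = \frac{15880225}{256}$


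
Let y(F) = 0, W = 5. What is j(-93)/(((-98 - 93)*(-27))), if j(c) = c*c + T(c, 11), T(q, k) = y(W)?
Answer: 961/573 ≈ 1.6771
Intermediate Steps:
T(q, k) = 0
j(c) = c² (j(c) = c*c + 0 = c² + 0 = c²)
j(-93)/(((-98 - 93)*(-27))) = (-93)²/(((-98 - 93)*(-27))) = 8649/((-191*(-27))) = 8649/5157 = 8649*(1/5157) = 961/573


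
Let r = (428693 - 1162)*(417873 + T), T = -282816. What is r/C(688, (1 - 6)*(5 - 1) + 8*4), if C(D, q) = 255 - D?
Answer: -57741054267/433 ≈ -1.3335e+8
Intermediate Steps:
r = 57741054267 (r = (428693 - 1162)*(417873 - 282816) = 427531*135057 = 57741054267)
r/C(688, (1 - 6)*(5 - 1) + 8*4) = 57741054267/(255 - 1*688) = 57741054267/(255 - 688) = 57741054267/(-433) = 57741054267*(-1/433) = -57741054267/433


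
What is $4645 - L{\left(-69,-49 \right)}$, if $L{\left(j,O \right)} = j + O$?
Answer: $4763$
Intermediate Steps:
$L{\left(j,O \right)} = O + j$
$4645 - L{\left(-69,-49 \right)} = 4645 - \left(-49 - 69\right) = 4645 - -118 = 4645 + 118 = 4763$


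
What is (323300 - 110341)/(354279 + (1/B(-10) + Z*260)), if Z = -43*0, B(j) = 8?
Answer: 1703672/2834233 ≈ 0.60110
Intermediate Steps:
Z = 0
(323300 - 110341)/(354279 + (1/B(-10) + Z*260)) = (323300 - 110341)/(354279 + (1/8 + 0*260)) = 212959/(354279 + (⅛ + 0)) = 212959/(354279 + ⅛) = 212959/(2834233/8) = 212959*(8/2834233) = 1703672/2834233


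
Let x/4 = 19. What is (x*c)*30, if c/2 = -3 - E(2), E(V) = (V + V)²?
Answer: -86640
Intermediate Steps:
x = 76 (x = 4*19 = 76)
E(V) = 4*V² (E(V) = (2*V)² = 4*V²)
c = -38 (c = 2*(-3 - 4*2²) = 2*(-3 - 4*4) = 2*(-3 - 1*16) = 2*(-3 - 16) = 2*(-19) = -38)
(x*c)*30 = (76*(-38))*30 = -2888*30 = -86640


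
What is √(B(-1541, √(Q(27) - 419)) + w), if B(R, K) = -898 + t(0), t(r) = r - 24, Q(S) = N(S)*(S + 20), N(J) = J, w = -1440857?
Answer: I*√1441779 ≈ 1200.7*I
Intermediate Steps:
Q(S) = S*(20 + S) (Q(S) = S*(S + 20) = S*(20 + S))
t(r) = -24 + r
B(R, K) = -922 (B(R, K) = -898 + (-24 + 0) = -898 - 24 = -922)
√(B(-1541, √(Q(27) - 419)) + w) = √(-922 - 1440857) = √(-1441779) = I*√1441779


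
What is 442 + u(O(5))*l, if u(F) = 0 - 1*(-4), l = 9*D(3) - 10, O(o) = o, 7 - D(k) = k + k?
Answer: 438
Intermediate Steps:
D(k) = 7 - 2*k (D(k) = 7 - (k + k) = 7 - 2*k)
l = -1 (l = 9*(7 - 2*3) - 10 = 9*(7 - 6) - 10 = 9*1 - 10 = 9 - 10 = -1)
u(F) = 4 (u(F) = 0 + 4 = 4)
442 + u(O(5))*l = 442 + 4*(-1) = 442 - 4 = 438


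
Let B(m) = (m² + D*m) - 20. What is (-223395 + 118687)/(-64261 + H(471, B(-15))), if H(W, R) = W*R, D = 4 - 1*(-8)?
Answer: 52354/26243 ≈ 1.9950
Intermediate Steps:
D = 12 (D = 4 + 8 = 12)
B(m) = -20 + m² + 12*m (B(m) = (m² + 12*m) - 20 = -20 + m² + 12*m)
H(W, R) = R*W
(-223395 + 118687)/(-64261 + H(471, B(-15))) = (-223395 + 118687)/(-64261 + (-20 + (-15)² + 12*(-15))*471) = -104708/(-64261 + (-20 + 225 - 180)*471) = -104708/(-64261 + 25*471) = -104708/(-64261 + 11775) = -104708/(-52486) = -104708*(-1/52486) = 52354/26243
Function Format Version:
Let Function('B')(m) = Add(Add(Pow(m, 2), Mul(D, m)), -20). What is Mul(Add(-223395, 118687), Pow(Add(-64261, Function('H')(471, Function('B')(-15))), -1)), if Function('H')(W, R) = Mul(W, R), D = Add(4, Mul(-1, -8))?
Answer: Rational(52354, 26243) ≈ 1.9950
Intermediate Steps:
D = 12 (D = Add(4, 8) = 12)
Function('B')(m) = Add(-20, Pow(m, 2), Mul(12, m)) (Function('B')(m) = Add(Add(Pow(m, 2), Mul(12, m)), -20) = Add(-20, Pow(m, 2), Mul(12, m)))
Function('H')(W, R) = Mul(R, W)
Mul(Add(-223395, 118687), Pow(Add(-64261, Function('H')(471, Function('B')(-15))), -1)) = Mul(Add(-223395, 118687), Pow(Add(-64261, Mul(Add(-20, Pow(-15, 2), Mul(12, -15)), 471)), -1)) = Mul(-104708, Pow(Add(-64261, Mul(Add(-20, 225, -180), 471)), -1)) = Mul(-104708, Pow(Add(-64261, Mul(25, 471)), -1)) = Mul(-104708, Pow(Add(-64261, 11775), -1)) = Mul(-104708, Pow(-52486, -1)) = Mul(-104708, Rational(-1, 52486)) = Rational(52354, 26243)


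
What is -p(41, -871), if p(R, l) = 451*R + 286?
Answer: -18777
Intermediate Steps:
p(R, l) = 286 + 451*R
-p(41, -871) = -(286 + 451*41) = -(286 + 18491) = -1*18777 = -18777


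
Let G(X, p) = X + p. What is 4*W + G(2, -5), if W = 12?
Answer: 45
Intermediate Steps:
4*W + G(2, -5) = 4*12 + (2 - 5) = 48 - 3 = 45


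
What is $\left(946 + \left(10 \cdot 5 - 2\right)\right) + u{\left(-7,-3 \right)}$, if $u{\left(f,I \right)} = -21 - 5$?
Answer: $968$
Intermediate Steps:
$u{\left(f,I \right)} = -26$ ($u{\left(f,I \right)} = -21 - 5 = -26$)
$\left(946 + \left(10 \cdot 5 - 2\right)\right) + u{\left(-7,-3 \right)} = \left(946 + \left(10 \cdot 5 - 2\right)\right) - 26 = \left(946 + \left(50 - 2\right)\right) - 26 = \left(946 + 48\right) - 26 = 994 - 26 = 968$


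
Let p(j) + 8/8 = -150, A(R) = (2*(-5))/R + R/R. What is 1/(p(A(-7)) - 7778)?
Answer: -1/7929 ≈ -0.00012612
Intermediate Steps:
A(R) = 1 - 10/R (A(R) = -10/R + 1 = 1 - 10/R)
p(j) = -151 (p(j) = -1 - 150 = -151)
1/(p(A(-7)) - 7778) = 1/(-151 - 7778) = 1/(-7929) = -1/7929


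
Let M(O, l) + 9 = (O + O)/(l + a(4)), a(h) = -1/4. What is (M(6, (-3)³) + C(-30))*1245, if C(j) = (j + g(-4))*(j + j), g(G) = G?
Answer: 275557095/109 ≈ 2.5280e+6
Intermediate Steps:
a(h) = -¼ (a(h) = -1*¼ = -¼)
C(j) = 2*j*(-4 + j) (C(j) = (j - 4)*(j + j) = (-4 + j)*(2*j) = 2*j*(-4 + j))
M(O, l) = -9 + 2*O/(-¼ + l) (M(O, l) = -9 + (O + O)/(l - ¼) = -9 + (2*O)/(-¼ + l) = -9 + 2*O/(-¼ + l))
(M(6, (-3)³) + C(-30))*1245 = ((9 - 36*(-3)³ + 8*6)/(-1 + 4*(-3)³) + 2*(-30)*(-4 - 30))*1245 = ((9 - 36*(-27) + 48)/(-1 + 4*(-27)) + 2*(-30)*(-34))*1245 = ((9 + 972 + 48)/(-1 - 108) + 2040)*1245 = (1029/(-109) + 2040)*1245 = (-1/109*1029 + 2040)*1245 = (-1029/109 + 2040)*1245 = (221331/109)*1245 = 275557095/109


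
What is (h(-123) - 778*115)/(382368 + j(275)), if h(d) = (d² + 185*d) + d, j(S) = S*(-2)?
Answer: -97219/381818 ≈ -0.25462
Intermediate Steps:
j(S) = -2*S
h(d) = d² + 186*d
(h(-123) - 778*115)/(382368 + j(275)) = (-123*(186 - 123) - 778*115)/(382368 - 2*275) = (-123*63 - 89470)/(382368 - 550) = (-7749 - 89470)/381818 = -97219*1/381818 = -97219/381818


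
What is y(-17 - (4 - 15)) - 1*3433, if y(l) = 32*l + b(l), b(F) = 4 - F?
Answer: -3615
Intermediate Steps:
y(l) = 4 + 31*l (y(l) = 32*l + (4 - l) = 4 + 31*l)
y(-17 - (4 - 15)) - 1*3433 = (4 + 31*(-17 - (4 - 15))) - 1*3433 = (4 + 31*(-17 - 1*(-11))) - 3433 = (4 + 31*(-17 + 11)) - 3433 = (4 + 31*(-6)) - 3433 = (4 - 186) - 3433 = -182 - 3433 = -3615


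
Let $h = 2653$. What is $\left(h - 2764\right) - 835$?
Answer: $-946$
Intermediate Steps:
$\left(h - 2764\right) - 835 = \left(2653 - 2764\right) - 835 = -111 - 835 = -946$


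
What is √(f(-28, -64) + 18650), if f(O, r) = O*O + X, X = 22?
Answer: 32*√19 ≈ 139.48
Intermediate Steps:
f(O, r) = 22 + O² (f(O, r) = O*O + 22 = O² + 22 = 22 + O²)
√(f(-28, -64) + 18650) = √((22 + (-28)²) + 18650) = √((22 + 784) + 18650) = √(806 + 18650) = √19456 = 32*√19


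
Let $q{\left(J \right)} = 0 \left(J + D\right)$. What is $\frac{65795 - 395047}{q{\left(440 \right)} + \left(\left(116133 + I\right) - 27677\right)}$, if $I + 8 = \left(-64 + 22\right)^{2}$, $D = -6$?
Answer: $- \frac{82313}{22553} \approx -3.6498$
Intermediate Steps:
$I = 1756$ ($I = -8 + \left(-64 + 22\right)^{2} = -8 + \left(-42\right)^{2} = -8 + 1764 = 1756$)
$q{\left(J \right)} = 0$ ($q{\left(J \right)} = 0 \left(J - 6\right) = 0 \left(-6 + J\right) = 0$)
$\frac{65795 - 395047}{q{\left(440 \right)} + \left(\left(116133 + I\right) - 27677\right)} = \frac{65795 - 395047}{0 + \left(\left(116133 + 1756\right) - 27677\right)} = - \frac{329252}{0 + \left(117889 - 27677\right)} = - \frac{329252}{0 + 90212} = - \frac{329252}{90212} = \left(-329252\right) \frac{1}{90212} = - \frac{82313}{22553}$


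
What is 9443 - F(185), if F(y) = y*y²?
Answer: -6322182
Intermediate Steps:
F(y) = y³
9443 - F(185) = 9443 - 1*185³ = 9443 - 1*6331625 = 9443 - 6331625 = -6322182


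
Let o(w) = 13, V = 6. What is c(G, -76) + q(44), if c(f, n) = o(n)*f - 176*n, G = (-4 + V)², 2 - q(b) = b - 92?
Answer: 13478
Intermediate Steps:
q(b) = 94 - b (q(b) = 2 - (b - 92) = 2 - (-92 + b) = 2 + (92 - b) = 94 - b)
G = 4 (G = (-4 + 6)² = 2² = 4)
c(f, n) = -176*n + 13*f (c(f, n) = 13*f - 176*n = -176*n + 13*f)
c(G, -76) + q(44) = (-176*(-76) + 13*4) + (94 - 1*44) = (13376 + 52) + (94 - 44) = 13428 + 50 = 13478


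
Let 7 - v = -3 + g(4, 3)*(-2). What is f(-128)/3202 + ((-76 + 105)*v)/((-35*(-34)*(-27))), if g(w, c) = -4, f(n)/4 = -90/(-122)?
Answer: -1386319/1568923965 ≈ -0.00088361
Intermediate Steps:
f(n) = 180/61 (f(n) = 4*(-90/(-122)) = 4*(-90*(-1/122)) = 4*(45/61) = 180/61)
v = 2 (v = 7 - (-3 - 4*(-2)) = 7 - (-3 + 8) = 7 - 1*5 = 7 - 5 = 2)
f(-128)/3202 + ((-76 + 105)*v)/((-35*(-34)*(-27))) = (180/61)/3202 + ((-76 + 105)*2)/((-35*(-34)*(-27))) = (180/61)*(1/3202) + (29*2)/((1190*(-27))) = 90/97661 + 58/(-32130) = 90/97661 + 58*(-1/32130) = 90/97661 - 29/16065 = -1386319/1568923965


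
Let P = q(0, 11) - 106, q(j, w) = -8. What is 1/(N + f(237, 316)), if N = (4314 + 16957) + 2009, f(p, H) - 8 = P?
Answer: 1/23174 ≈ 4.3152e-5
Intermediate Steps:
P = -114 (P = -8 - 106 = -114)
f(p, H) = -106 (f(p, H) = 8 - 114 = -106)
N = 23280 (N = 21271 + 2009 = 23280)
1/(N + f(237, 316)) = 1/(23280 - 106) = 1/23174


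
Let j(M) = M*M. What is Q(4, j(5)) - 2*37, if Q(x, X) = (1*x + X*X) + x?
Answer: 559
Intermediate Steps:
j(M) = M²
Q(x, X) = X² + 2*x (Q(x, X) = (x + X²) + x = X² + 2*x)
Q(4, j(5)) - 2*37 = ((5²)² + 2*4) - 2*37 = (25² + 8) - 74 = (625 + 8) - 74 = 633 - 74 = 559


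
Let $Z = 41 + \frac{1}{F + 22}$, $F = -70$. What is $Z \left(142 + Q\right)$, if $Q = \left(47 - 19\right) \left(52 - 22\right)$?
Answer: $\frac{965797}{24} \approx 40242.0$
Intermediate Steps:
$Q = 840$ ($Q = 28 \cdot 30 = 840$)
$Z = \frac{1967}{48}$ ($Z = 41 + \frac{1}{-70 + 22} = 41 + \frac{1}{-48} = 41 - \frac{1}{48} = \frac{1967}{48} \approx 40.979$)
$Z \left(142 + Q\right) = \frac{1967 \left(142 + 840\right)}{48} = \frac{1967}{48} \cdot 982 = \frac{965797}{24}$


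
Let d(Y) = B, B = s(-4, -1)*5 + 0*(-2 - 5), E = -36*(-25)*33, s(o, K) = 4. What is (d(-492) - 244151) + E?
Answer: -214431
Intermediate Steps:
E = 29700 (E = 900*33 = 29700)
B = 20 (B = 4*5 + 0*(-2 - 5) = 20 + 0*(-7) = 20 + 0 = 20)
d(Y) = 20
(d(-492) - 244151) + E = (20 - 244151) + 29700 = -244131 + 29700 = -214431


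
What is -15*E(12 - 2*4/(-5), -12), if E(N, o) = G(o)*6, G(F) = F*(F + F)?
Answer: -25920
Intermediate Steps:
G(F) = 2*F**2 (G(F) = F*(2*F) = 2*F**2)
E(N, o) = 12*o**2 (E(N, o) = (2*o**2)*6 = 12*o**2)
-15*E(12 - 2*4/(-5), -12) = -180*(-12)**2 = -180*144 = -15*1728 = -25920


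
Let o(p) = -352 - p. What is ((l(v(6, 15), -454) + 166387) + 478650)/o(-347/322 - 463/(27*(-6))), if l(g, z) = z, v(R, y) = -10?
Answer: -8406006903/4613650 ≈ -1822.0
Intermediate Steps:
((l(v(6, 15), -454) + 166387) + 478650)/o(-347/322 - 463/(27*(-6))) = ((-454 + 166387) + 478650)/(-352 - (-347/322 - 463/(27*(-6)))) = (165933 + 478650)/(-352 - (-347*1/322 - 463/(-162))) = 644583/(-352 - (-347/322 - 463*(-1/162))) = 644583/(-352 - (-347/322 + 463/162)) = 644583/(-352 - 1*23218/13041) = 644583/(-352 - 23218/13041) = 644583/(-4613650/13041) = 644583*(-13041/4613650) = -8406006903/4613650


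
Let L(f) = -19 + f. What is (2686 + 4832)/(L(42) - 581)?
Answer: -1253/93 ≈ -13.473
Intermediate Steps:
(2686 + 4832)/(L(42) - 581) = (2686 + 4832)/((-19 + 42) - 581) = 7518/(23 - 581) = 7518/(-558) = 7518*(-1/558) = -1253/93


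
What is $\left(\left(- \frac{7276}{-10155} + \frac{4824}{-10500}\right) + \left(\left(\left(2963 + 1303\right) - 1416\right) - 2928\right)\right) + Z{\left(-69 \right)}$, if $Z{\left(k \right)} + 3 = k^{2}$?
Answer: $\frac{8317401838}{1777125} \approx 4680.3$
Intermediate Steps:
$Z{\left(k \right)} = -3 + k^{2}$
$\left(\left(- \frac{7276}{-10155} + \frac{4824}{-10500}\right) + \left(\left(\left(2963 + 1303\right) - 1416\right) - 2928\right)\right) + Z{\left(-69 \right)} = \left(\left(- \frac{7276}{-10155} + \frac{4824}{-10500}\right) + \left(\left(\left(2963 + 1303\right) - 1416\right) - 2928\right)\right) - \left(3 - \left(-69\right)^{2}\right) = \left(\left(\left(-7276\right) \left(- \frac{1}{10155}\right) + 4824 \left(- \frac{1}{10500}\right)\right) + \left(\left(4266 - 1416\right) - 2928\right)\right) + \left(-3 + 4761\right) = \left(\left(\frac{7276}{10155} - \frac{402}{875}\right) + \left(2850 - 2928\right)\right) + 4758 = \left(\frac{456838}{1777125} - 78\right) + 4758 = - \frac{138158912}{1777125} + 4758 = \frac{8317401838}{1777125}$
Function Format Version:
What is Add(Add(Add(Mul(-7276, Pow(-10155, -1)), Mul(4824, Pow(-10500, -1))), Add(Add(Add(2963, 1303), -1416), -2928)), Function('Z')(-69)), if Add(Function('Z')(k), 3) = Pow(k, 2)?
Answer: Rational(8317401838, 1777125) ≈ 4680.3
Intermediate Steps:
Function('Z')(k) = Add(-3, Pow(k, 2))
Add(Add(Add(Mul(-7276, Pow(-10155, -1)), Mul(4824, Pow(-10500, -1))), Add(Add(Add(2963, 1303), -1416), -2928)), Function('Z')(-69)) = Add(Add(Add(Mul(-7276, Pow(-10155, -1)), Mul(4824, Pow(-10500, -1))), Add(Add(Add(2963, 1303), -1416), -2928)), Add(-3, Pow(-69, 2))) = Add(Add(Add(Mul(-7276, Rational(-1, 10155)), Mul(4824, Rational(-1, 10500))), Add(Add(4266, -1416), -2928)), Add(-3, 4761)) = Add(Add(Add(Rational(7276, 10155), Rational(-402, 875)), Add(2850, -2928)), 4758) = Add(Add(Rational(456838, 1777125), -78), 4758) = Add(Rational(-138158912, 1777125), 4758) = Rational(8317401838, 1777125)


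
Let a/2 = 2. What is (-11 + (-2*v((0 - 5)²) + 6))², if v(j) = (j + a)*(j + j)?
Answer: 8439025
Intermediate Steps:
a = 4 (a = 2*2 = 4)
v(j) = 2*j*(4 + j) (v(j) = (j + 4)*(j + j) = (4 + j)*(2*j) = 2*j*(4 + j))
(-11 + (-2*v((0 - 5)²) + 6))² = (-11 + (-4*(0 - 5)²*(4 + (0 - 5)²) + 6))² = (-11 + (-4*(-5)²*(4 + (-5)²) + 6))² = (-11 + (-4*25*(4 + 25) + 6))² = (-11 + (-4*25*29 + 6))² = (-11 + (-2*1450 + 6))² = (-11 + (-2900 + 6))² = (-11 - 2894)² = (-2905)² = 8439025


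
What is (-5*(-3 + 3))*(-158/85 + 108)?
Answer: 0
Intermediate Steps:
(-5*(-3 + 3))*(-158/85 + 108) = (-5*0)*(-158*1/85 + 108) = 0*(-158/85 + 108) = 0*(9022/85) = 0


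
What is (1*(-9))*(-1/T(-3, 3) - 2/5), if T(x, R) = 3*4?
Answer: 87/20 ≈ 4.3500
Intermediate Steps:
T(x, R) = 12
(1*(-9))*(-1/T(-3, 3) - 2/5) = (1*(-9))*(-1/12 - 2/5) = -9*(-1*1/12 - 2*1/5) = -9*(-1/12 - 2/5) = -9*(-29/60) = 87/20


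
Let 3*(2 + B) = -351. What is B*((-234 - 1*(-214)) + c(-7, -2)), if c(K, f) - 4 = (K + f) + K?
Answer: 3808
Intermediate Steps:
c(K, f) = 4 + f + 2*K (c(K, f) = 4 + ((K + f) + K) = 4 + (f + 2*K) = 4 + f + 2*K)
B = -119 (B = -2 + (1/3)*(-351) = -2 - 117 = -119)
B*((-234 - 1*(-214)) + c(-7, -2)) = -119*((-234 - 1*(-214)) + (4 - 2 + 2*(-7))) = -119*((-234 + 214) + (4 - 2 - 14)) = -119*(-20 - 12) = -119*(-32) = 3808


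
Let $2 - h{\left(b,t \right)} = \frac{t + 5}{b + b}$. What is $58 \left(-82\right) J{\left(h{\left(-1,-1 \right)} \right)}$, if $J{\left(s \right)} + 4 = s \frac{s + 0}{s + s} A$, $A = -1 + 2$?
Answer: $9512$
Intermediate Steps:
$h{\left(b,t \right)} = 2 - \frac{5 + t}{2 b}$ ($h{\left(b,t \right)} = 2 - \frac{t + 5}{b + b} = 2 - \frac{5 + t}{2 b}$)
$A = 1$
$J{\left(s \right)} = -4 + \frac{s}{2}$ ($J{\left(s \right)} = -4 + s \frac{s + 0}{s + s} 1 = -4 + s \frac{s}{2 s} 1 = -4 + s s \frac{1}{2 s} 1 = -4 + s \frac{1}{2} \cdot 1 = -4 + \frac{s}{2} \cdot 1 = -4 + \frac{s}{2}$)
$58 \left(-82\right) J{\left(h{\left(-1,-1 \right)} \right)} = 58 \left(-82\right) \left(-4 + \frac{\frac{1}{2} \frac{1}{-1} \left(-5 - -1 + 4 \left(-1\right)\right)}{2}\right) = - 4756 \left(-4 + \frac{\frac{1}{2} \left(-1\right) \left(-5 + 1 - 4\right)}{2}\right) = - 4756 \left(-4 + \frac{\frac{1}{2} \left(-1\right) \left(-8\right)}{2}\right) = - 4756 \left(-4 + \frac{1}{2} \cdot 4\right) = - 4756 \left(-4 + 2\right) = \left(-4756\right) \left(-2\right) = 9512$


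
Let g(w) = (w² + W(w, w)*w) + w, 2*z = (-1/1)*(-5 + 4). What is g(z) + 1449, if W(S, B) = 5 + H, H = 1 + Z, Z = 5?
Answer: 5821/4 ≈ 1455.3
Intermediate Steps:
H = 6 (H = 1 + 5 = 6)
z = ½ (z = ((-1/1)*(-5 + 4))/2 = (-1*1*(-1))/2 = (-1*(-1))/2 = (½)*1 = ½ ≈ 0.50000)
W(S, B) = 11 (W(S, B) = 5 + 6 = 11)
g(w) = w² + 12*w (g(w) = (w² + 11*w) + w = w² + 12*w)
g(z) + 1449 = (12 + ½)/2 + 1449 = (½)*(25/2) + 1449 = 25/4 + 1449 = 5821/4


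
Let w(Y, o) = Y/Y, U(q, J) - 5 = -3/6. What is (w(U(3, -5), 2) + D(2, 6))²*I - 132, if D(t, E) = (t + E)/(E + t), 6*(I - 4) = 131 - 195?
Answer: -476/3 ≈ -158.67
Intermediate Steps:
U(q, J) = 9/2 (U(q, J) = 5 - 3/6 = 5 - 3*⅙ = 5 - ½ = 9/2)
I = -20/3 (I = 4 + (131 - 195)/6 = 4 + (⅙)*(-64) = 4 - 32/3 = -20/3 ≈ -6.6667)
D(t, E) = 1 (D(t, E) = (E + t)/(E + t) = 1)
w(Y, o) = 1
(w(U(3, -5), 2) + D(2, 6))²*I - 132 = (1 + 1)²*(-20/3) - 132 = 2²*(-20/3) - 132 = 4*(-20/3) - 132 = -80/3 - 132 = -476/3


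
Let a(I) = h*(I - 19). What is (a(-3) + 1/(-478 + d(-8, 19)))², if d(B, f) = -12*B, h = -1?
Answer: 70610409/145924 ≈ 483.88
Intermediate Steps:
a(I) = 19 - I (a(I) = -(I - 19) = -(-19 + I) = 19 - I)
(a(-3) + 1/(-478 + d(-8, 19)))² = ((19 - 1*(-3)) + 1/(-478 - 12*(-8)))² = ((19 + 3) + 1/(-478 + 96))² = (22 + 1/(-382))² = (22 - 1/382)² = (8403/382)² = 70610409/145924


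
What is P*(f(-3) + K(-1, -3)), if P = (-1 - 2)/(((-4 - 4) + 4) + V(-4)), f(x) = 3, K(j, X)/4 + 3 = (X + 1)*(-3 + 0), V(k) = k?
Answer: 45/8 ≈ 5.6250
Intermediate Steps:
K(j, X) = -24 - 12*X (K(j, X) = -12 + 4*((X + 1)*(-3 + 0)) = -12 + 4*((1 + X)*(-3)) = -12 + 4*(-3 - 3*X) = -12 + (-12 - 12*X) = -24 - 12*X)
P = 3/8 (P = (-1 - 2)/(((-4 - 4) + 4) - 4) = -3/((-8 + 4) - 4) = -3/(-4 - 4) = -3/(-8) = -3*(-⅛) = 3/8 ≈ 0.37500)
P*(f(-3) + K(-1, -3)) = 3*(3 + (-24 - 12*(-3)))/8 = 3*(3 + (-24 + 36))/8 = 3*(3 + 12)/8 = (3/8)*15 = 45/8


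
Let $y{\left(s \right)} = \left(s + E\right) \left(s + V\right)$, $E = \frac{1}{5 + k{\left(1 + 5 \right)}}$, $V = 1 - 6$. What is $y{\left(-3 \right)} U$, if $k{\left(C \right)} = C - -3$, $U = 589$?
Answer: $\frac{96596}{7} \approx 13799.0$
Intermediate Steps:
$V = -5$ ($V = 1 - 6 = -5$)
$k{\left(C \right)} = 3 + C$ ($k{\left(C \right)} = C + 3 = 3 + C$)
$E = \frac{1}{14}$ ($E = \frac{1}{5 + \left(3 + \left(1 + 5\right)\right)} = \frac{1}{5 + \left(3 + 6\right)} = \frac{1}{5 + 9} = \frac{1}{14} \approx 0.071429$)
$y{\left(s \right)} = \left(-5 + s\right) \left(\frac{1}{14} + s\right)$ ($y{\left(s \right)} = \left(s + \frac{1}{14}\right) \left(s - 5\right) = \left(\frac{1}{14} + s\right) \left(-5 + s\right) = \left(-5 + s\right) \left(\frac{1}{14} + s\right)$)
$y{\left(-3 \right)} U = \left(- \frac{5}{14} + \left(-3\right)^{2} - - \frac{207}{14}\right) 589 = \left(- \frac{5}{14} + 9 + \frac{207}{14}\right) 589 = \frac{164}{7} \cdot 589 = \frac{96596}{7}$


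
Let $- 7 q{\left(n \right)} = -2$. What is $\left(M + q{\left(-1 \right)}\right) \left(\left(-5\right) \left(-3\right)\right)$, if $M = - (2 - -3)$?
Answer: $- \frac{495}{7} \approx -70.714$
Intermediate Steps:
$q{\left(n \right)} = \frac{2}{7}$ ($q{\left(n \right)} = \left(- \frac{1}{7}\right) \left(-2\right) = \frac{2}{7}$)
$M = -5$ ($M = - (2 + 3) = \left(-1\right) 5 = -5$)
$\left(M + q{\left(-1 \right)}\right) \left(\left(-5\right) \left(-3\right)\right) = \left(-5 + \frac{2}{7}\right) \left(\left(-5\right) \left(-3\right)\right) = \left(- \frac{33}{7}\right) 15 = - \frac{495}{7}$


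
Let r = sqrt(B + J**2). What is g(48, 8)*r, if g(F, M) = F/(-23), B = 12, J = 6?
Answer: -192*sqrt(3)/23 ≈ -14.459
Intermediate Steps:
g(F, M) = -F/23 (g(F, M) = F*(-1/23) = -F/23)
r = 4*sqrt(3) (r = sqrt(12 + 6**2) = sqrt(12 + 36) = sqrt(48) = 4*sqrt(3) ≈ 6.9282)
g(48, 8)*r = (-1/23*48)*(4*sqrt(3)) = -192*sqrt(3)/23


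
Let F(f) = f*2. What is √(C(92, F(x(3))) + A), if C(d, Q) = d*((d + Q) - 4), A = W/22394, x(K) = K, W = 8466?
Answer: √1084271449133/11197 ≈ 92.997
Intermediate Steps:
A = 4233/11197 (A = 8466/22394 = 8466*(1/22394) = 4233/11197 ≈ 0.37805)
F(f) = 2*f
C(d, Q) = d*(-4 + Q + d) (C(d, Q) = d*((Q + d) - 4) = d*(-4 + Q + d))
√(C(92, F(x(3))) + A) = √(92*(-4 + 2*3 + 92) + 4233/11197) = √(92*(-4 + 6 + 92) + 4233/11197) = √(92*94 + 4233/11197) = √(8648 + 4233/11197) = √(96835889/11197) = √1084271449133/11197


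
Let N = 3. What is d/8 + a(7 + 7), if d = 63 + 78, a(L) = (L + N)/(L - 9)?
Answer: 841/40 ≈ 21.025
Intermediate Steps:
a(L) = (3 + L)/(-9 + L) (a(L) = (L + 3)/(L - 9) = (3 + L)/(-9 + L))
d = 141
d/8 + a(7 + 7) = 141/8 + (3 + (7 + 7))/(-9 + (7 + 7)) = 141*(⅛) + (3 + 14)/(-9 + 14) = 141/8 + 17/5 = 841/40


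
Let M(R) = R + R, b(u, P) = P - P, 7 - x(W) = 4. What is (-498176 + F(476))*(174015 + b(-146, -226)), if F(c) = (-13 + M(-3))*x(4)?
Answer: -86700015495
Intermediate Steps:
x(W) = 3 (x(W) = 7 - 1*4 = 7 - 4 = 3)
b(u, P) = 0
M(R) = 2*R
F(c) = -57 (F(c) = (-13 + 2*(-3))*3 = (-13 - 6)*3 = -19*3 = -57)
(-498176 + F(476))*(174015 + b(-146, -226)) = (-498176 - 57)*(174015 + 0) = -498233*174015 = -86700015495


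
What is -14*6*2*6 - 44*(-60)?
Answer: 1632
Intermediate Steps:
-14*6*2*6 - 44*(-60) = -168*6 + 2640 = -14*72 + 2640 = -1008 + 2640 = 1632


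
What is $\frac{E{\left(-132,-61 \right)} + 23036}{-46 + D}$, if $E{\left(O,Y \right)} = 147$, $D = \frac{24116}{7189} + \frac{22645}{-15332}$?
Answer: $- \frac{2555270783884}{4863248801} \approx -525.42$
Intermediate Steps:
$D = \frac{206951607}{110221748}$ ($D = 24116 \cdot \frac{1}{7189} + 22645 \left(- \frac{1}{15332}\right) = \frac{24116}{7189} - \frac{22645}{15332} = \frac{206951607}{110221748} \approx 1.8776$)
$\frac{E{\left(-132,-61 \right)} + 23036}{-46 + D} = \frac{147 + 23036}{-46 + \frac{206951607}{110221748}} = \frac{23183}{- \frac{4863248801}{110221748}} = 23183 \left(- \frac{110221748}{4863248801}\right) = - \frac{2555270783884}{4863248801}$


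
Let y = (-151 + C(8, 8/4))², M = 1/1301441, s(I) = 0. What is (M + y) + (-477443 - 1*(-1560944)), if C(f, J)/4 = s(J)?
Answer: 1439786781183/1301441 ≈ 1.1063e+6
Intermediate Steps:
C(f, J) = 0 (C(f, J) = 4*0 = 0)
M = 1/1301441 ≈ 7.6838e-7
y = 22801 (y = (-151 + 0)² = (-151)² = 22801)
(M + y) + (-477443 - 1*(-1560944)) = (1/1301441 + 22801) + (-477443 - 1*(-1560944)) = 29674156242/1301441 + (-477443 + 1560944) = 29674156242/1301441 + 1083501 = 1439786781183/1301441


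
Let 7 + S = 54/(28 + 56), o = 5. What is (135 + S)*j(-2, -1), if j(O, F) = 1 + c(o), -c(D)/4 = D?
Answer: -34219/14 ≈ -2444.2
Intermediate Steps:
c(D) = -4*D
j(O, F) = -19 (j(O, F) = 1 - 4*5 = 1 - 20 = -19)
S = -89/14 (S = -7 + 54/(28 + 56) = -7 + 54/84 = -7 + 54*(1/84) = -7 + 9/14 = -89/14 ≈ -6.3571)
(135 + S)*j(-2, -1) = (135 - 89/14)*(-19) = (1801/14)*(-19) = -34219/14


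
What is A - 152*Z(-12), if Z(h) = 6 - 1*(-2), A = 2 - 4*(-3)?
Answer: -1202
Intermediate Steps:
A = 14 (A = 2 + 12 = 14)
Z(h) = 8 (Z(h) = 6 + 2 = 8)
A - 152*Z(-12) = 14 - 152*8 = 14 - 1216 = -1202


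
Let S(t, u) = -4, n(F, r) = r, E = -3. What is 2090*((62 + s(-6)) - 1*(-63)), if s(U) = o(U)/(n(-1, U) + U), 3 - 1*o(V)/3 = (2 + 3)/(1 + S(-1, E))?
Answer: 776435/3 ≈ 2.5881e+5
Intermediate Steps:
o(V) = 14 (o(V) = 9 - 3*(2 + 3)/(1 - 4) = 9 - 15/(-3) = 9 - 15*(-1)/3 = 9 - 3*(-5/3) = 9 + 5 = 14)
s(U) = 7/U (s(U) = 14/(U + U) = 14/(2*U) = (1/(2*U))*14 = 7/U)
2090*((62 + s(-6)) - 1*(-63)) = 2090*((62 + 7/(-6)) - 1*(-63)) = 2090*((62 + 7*(-⅙)) + 63) = 2090*((62 - 7/6) + 63) = 2090*(365/6 + 63) = 2090*(743/6) = 776435/3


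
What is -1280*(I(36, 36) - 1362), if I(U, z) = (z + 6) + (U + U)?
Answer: 1597440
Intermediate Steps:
I(U, z) = 6 + z + 2*U (I(U, z) = (6 + z) + 2*U = 6 + z + 2*U)
-1280*(I(36, 36) - 1362) = -1280*((6 + 36 + 2*36) - 1362) = -1280*((6 + 36 + 72) - 1362) = -1280*(114 - 1362) = -1280*(-1248) = 1597440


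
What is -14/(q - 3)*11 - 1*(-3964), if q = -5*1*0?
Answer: 12046/3 ≈ 4015.3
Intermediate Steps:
q = 0 (q = -5*0 = 0)
-14/(q - 3)*11 - 1*(-3964) = -14/(0 - 3)*11 - 1*(-3964) = -14/(-3)*11 + 3964 = -14*(-⅓)*11 + 3964 = (14/3)*11 + 3964 = 154/3 + 3964 = 12046/3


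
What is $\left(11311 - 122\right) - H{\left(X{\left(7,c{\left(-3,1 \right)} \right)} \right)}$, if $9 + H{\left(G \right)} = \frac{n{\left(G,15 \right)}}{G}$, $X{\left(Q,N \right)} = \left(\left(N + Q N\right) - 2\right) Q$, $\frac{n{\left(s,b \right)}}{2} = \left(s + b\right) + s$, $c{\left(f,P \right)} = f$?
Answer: $\frac{1018669}{91} \approx 11194.0$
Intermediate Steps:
$n{\left(s,b \right)} = 2 b + 4 s$ ($n{\left(s,b \right)} = 2 \left(\left(s + b\right) + s\right) = 2 \left(\left(b + s\right) + s\right) = 2 \left(b + 2 s\right) = 2 b + 4 s$)
$X{\left(Q,N \right)} = Q \left(-2 + N + N Q\right)$ ($X{\left(Q,N \right)} = \left(\left(N + N Q\right) - 2\right) Q = \left(-2 + N + N Q\right) Q = Q \left(-2 + N + N Q\right)$)
$H{\left(G \right)} = -9 + \frac{30 + 4 G}{G}$ ($H{\left(G \right)} = -9 + \frac{2 \cdot 15 + 4 G}{G} = -9 + \frac{30 + 4 G}{G}$)
$\left(11311 - 122\right) - H{\left(X{\left(7,c{\left(-3,1 \right)} \right)} \right)} = \left(11311 - 122\right) - \left(-5 + \frac{30}{7 \left(-2 - 3 - 21\right)}\right) = 11189 - \left(-5 + \frac{30}{7 \left(-2 - 3 - 21\right)}\right) = 11189 - \left(-5 + \frac{30}{7 \left(-26\right)}\right) = 11189 - \left(-5 + \frac{30}{-182}\right) = 11189 - \left(-5 + 30 \left(- \frac{1}{182}\right)\right) = 11189 - \left(-5 - \frac{15}{91}\right) = 11189 - - \frac{470}{91} = 11189 + \frac{470}{91} = \frac{1018669}{91}$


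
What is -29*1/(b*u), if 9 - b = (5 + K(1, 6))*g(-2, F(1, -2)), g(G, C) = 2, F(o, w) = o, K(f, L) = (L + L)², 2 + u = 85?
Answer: 29/23987 ≈ 0.0012090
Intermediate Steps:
u = 83 (u = -2 + 85 = 83)
K(f, L) = 4*L² (K(f, L) = (2*L)² = 4*L²)
b = -289 (b = 9 - (5 + 4*6²)*2 = 9 - (5 + 4*36)*2 = 9 - (5 + 144)*2 = 9 - 149*2 = 9 - 1*298 = 9 - 298 = -289)
-29*1/(b*u) = -29/(83*(-289)) = -29/(-23987) = -29*(-1/23987) = 29/23987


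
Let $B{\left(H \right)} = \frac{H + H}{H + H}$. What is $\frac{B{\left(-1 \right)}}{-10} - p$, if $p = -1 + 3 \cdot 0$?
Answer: $\frac{9}{10} \approx 0.9$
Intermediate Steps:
$B{\left(H \right)} = 1$ ($B{\left(H \right)} = \frac{2 H}{2 H} = 2 H \frac{1}{2 H} = 1$)
$p = -1$ ($p = -1 + 0 = -1$)
$\frac{B{\left(-1 \right)}}{-10} - p = \frac{1}{-10} \cdot 1 - -1 = \left(- \frac{1}{10}\right) 1 + 1 = - \frac{1}{10} + 1 = \frac{9}{10}$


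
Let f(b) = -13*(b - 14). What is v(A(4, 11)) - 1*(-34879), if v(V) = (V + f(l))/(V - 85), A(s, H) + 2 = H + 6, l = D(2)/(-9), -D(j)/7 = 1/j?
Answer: 8788817/252 ≈ 34876.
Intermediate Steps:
D(j) = -7/j
l = 7/18 (l = -7/2/(-9) = -7*½*(-⅑) = -7/2*(-⅑) = 7/18 ≈ 0.38889)
A(s, H) = 4 + H (A(s, H) = -2 + (H + 6) = -2 + (6 + H) = 4 + H)
f(b) = 182 - 13*b (f(b) = -13*(-14 + b) = 182 - 13*b)
v(V) = (3185/18 + V)/(-85 + V) (v(V) = (V + (182 - 13*7/18))/(V - 85) = (V + (182 - 91/18))/(-85 + V) = (V + 3185/18)/(-85 + V) = (3185/18 + V)/(-85 + V))
v(A(4, 11)) - 1*(-34879) = (3185/18 + (4 + 11))/(-85 + (4 + 11)) - 1*(-34879) = (3185/18 + 15)/(-85 + 15) + 34879 = (3455/18)/(-70) + 34879 = -1/70*3455/18 + 34879 = -691/252 + 34879 = 8788817/252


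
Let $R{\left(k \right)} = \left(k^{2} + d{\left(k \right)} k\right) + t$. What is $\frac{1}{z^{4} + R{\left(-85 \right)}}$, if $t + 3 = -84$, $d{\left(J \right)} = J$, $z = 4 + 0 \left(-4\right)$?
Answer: $\frac{1}{14619} \approx 6.8404 \cdot 10^{-5}$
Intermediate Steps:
$z = 4$ ($z = 4 + 0 = 4$)
$t = -87$ ($t = -3 - 84 = -87$)
$R{\left(k \right)} = -87 + 2 k^{2}$ ($R{\left(k \right)} = \left(k^{2} + k k\right) - 87 = \left(k^{2} + k^{2}\right) - 87 = 2 k^{2} - 87 = -87 + 2 k^{2}$)
$\frac{1}{z^{4} + R{\left(-85 \right)}} = \frac{1}{4^{4} - \left(87 - 2 \left(-85\right)^{2}\right)} = \frac{1}{256 + \left(-87 + 2 \cdot 7225\right)} = \frac{1}{256 + \left(-87 + 14450\right)} = \frac{1}{256 + 14363} = \frac{1}{14619}$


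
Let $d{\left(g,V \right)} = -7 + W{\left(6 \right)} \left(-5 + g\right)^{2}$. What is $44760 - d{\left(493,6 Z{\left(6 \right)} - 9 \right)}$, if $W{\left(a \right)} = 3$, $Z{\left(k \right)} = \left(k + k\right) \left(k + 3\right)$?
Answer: $-669665$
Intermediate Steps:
$Z{\left(k \right)} = 2 k \left(3 + k\right)$
$d{\left(g,V \right)} = -7 + 3 \left(-5 + g\right)^{2}$
$44760 - d{\left(493,6 Z{\left(6 \right)} - 9 \right)} = 44760 - \left(-7 + 3 \left(-5 + 493\right)^{2}\right) = 44760 - \left(-7 + 3 \cdot 488^{2}\right) = 44760 - \left(-7 + 3 \cdot 238144\right) = 44760 - \left(-7 + 714432\right) = 44760 - 714425 = -669665$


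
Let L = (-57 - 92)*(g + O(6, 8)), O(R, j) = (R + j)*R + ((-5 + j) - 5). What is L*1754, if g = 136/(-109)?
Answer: -2300367492/109 ≈ -2.1104e+7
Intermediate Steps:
O(R, j) = -10 + j + R*(R + j) (O(R, j) = R*(R + j) + (-10 + j) = -10 + j + R*(R + j))
g = -136/109 (g = 136*(-1/109) = -136/109 ≈ -1.2477)
L = -1311498/109 (L = (-57 - 92)*(-136/109 + (-10 + 8 + 6² + 6*8)) = -149*(-136/109 + (-10 + 8 + 36 + 48)) = -149*(-136/109 + 82) = -149*8802/109 = -1311498/109 ≈ -12032.)
L*1754 = -1311498/109*1754 = -2300367492/109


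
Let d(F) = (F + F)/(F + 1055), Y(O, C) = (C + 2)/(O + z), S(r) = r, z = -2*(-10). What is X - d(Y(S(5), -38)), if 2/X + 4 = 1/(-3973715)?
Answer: -208182928778/418654743879 ≈ -0.49727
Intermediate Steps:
z = 20
Y(O, C) = (2 + C)/(20 + O) (Y(O, C) = (C + 2)/(O + 20) = (2 + C)/(20 + O))
d(F) = 2*F/(1055 + F) (d(F) = (2*F)/(1055 + F) = 2*F/(1055 + F))
X = -7947430/15894861 (X = 2/(-4 + 1/(-3973715)) = 2/(-4 - 1/3973715) = 2/(-15894861/3973715) = 2*(-3973715/15894861) = -7947430/15894861 ≈ -0.50000)
X - d(Y(S(5), -38)) = -7947430/15894861 - 2*(2 - 38)/(20 + 5)/(1055 + (2 - 38)/(20 + 5)) = -7947430/15894861 - 2*-36/25/(1055 - 36/25) = -7947430/15894861 - 2*(1/25)*(-36)/(1055 + (1/25)*(-36)) = -7947430/15894861 - 2*(-36)/(25*(1055 - 36/25)) = -7947430/15894861 - 2*(-36)/(25*26339/25) = -7947430/15894861 - 2*(-36)*25/(25*26339) = -7947430/15894861 - 1*(-72/26339) = -7947430/15894861 + 72/26339 = -208182928778/418654743879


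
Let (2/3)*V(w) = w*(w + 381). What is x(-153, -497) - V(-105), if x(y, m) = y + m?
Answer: 42820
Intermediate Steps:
V(w) = 3*w*(381 + w)/2 (V(w) = 3*(w*(w + 381))/2 = 3*(w*(381 + w))/2 = 3*w*(381 + w)/2)
x(y, m) = m + y
x(-153, -497) - V(-105) = (-497 - 153) - 3*(-105)*(381 - 105)/2 = -650 - 3*(-105)*276/2 = -650 - 1*(-43470) = -650 + 43470 = 42820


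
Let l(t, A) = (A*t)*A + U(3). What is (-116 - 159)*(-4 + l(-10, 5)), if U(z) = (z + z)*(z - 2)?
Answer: 68200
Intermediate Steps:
U(z) = 2*z*(-2 + z) (U(z) = (2*z)*(-2 + z) = 2*z*(-2 + z))
l(t, A) = 6 + t*A² (l(t, A) = (A*t)*A + 2*3*(-2 + 3) = t*A² + 2*3*1 = t*A² + 6 = 6 + t*A²)
(-116 - 159)*(-4 + l(-10, 5)) = (-116 - 159)*(-4 + (6 - 10*5²)) = -275*(-4 + (6 - 10*25)) = -275*(-4 + (6 - 250)) = -275*(-4 - 244) = -275*(-248) = 68200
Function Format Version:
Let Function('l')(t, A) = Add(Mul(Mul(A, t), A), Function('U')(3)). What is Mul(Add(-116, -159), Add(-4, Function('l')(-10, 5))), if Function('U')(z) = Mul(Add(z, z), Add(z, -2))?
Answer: 68200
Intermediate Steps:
Function('U')(z) = Mul(2, z, Add(-2, z)) (Function('U')(z) = Mul(Mul(2, z), Add(-2, z)) = Mul(2, z, Add(-2, z)))
Function('l')(t, A) = Add(6, Mul(t, Pow(A, 2))) (Function('l')(t, A) = Add(Mul(Mul(A, t), A), Mul(2, 3, Add(-2, 3))) = Add(Mul(t, Pow(A, 2)), Mul(2, 3, 1)) = Add(Mul(t, Pow(A, 2)), 6) = Add(6, Mul(t, Pow(A, 2))))
Mul(Add(-116, -159), Add(-4, Function('l')(-10, 5))) = Mul(Add(-116, -159), Add(-4, Add(6, Mul(-10, Pow(5, 2))))) = Mul(-275, Add(-4, Add(6, Mul(-10, 25)))) = Mul(-275, Add(-4, Add(6, -250))) = Mul(-275, Add(-4, -244)) = Mul(-275, -248) = 68200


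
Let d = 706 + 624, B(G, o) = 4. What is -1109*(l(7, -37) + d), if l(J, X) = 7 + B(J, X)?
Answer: -1487169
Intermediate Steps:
l(J, X) = 11 (l(J, X) = 7 + 4 = 11)
d = 1330
-1109*(l(7, -37) + d) = -1109*(11 + 1330) = -1109*1341 = -1487169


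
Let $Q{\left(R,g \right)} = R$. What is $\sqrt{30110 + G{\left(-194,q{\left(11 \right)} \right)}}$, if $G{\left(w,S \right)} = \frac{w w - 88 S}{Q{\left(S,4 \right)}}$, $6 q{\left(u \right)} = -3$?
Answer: $5 i \sqrt{1810} \approx 212.72 i$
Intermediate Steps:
$q{\left(u \right)} = - \frac{1}{2}$ ($q{\left(u \right)} = \frac{1}{6} \left(-3\right) = - \frac{1}{2}$)
$G{\left(w,S \right)} = \frac{w^{2} - 88 S}{S}$ ($G{\left(w,S \right)} = \frac{w w - 88 S}{S} = \frac{w^{2} - 88 S}{S}$)
$\sqrt{30110 + G{\left(-194,q{\left(11 \right)} \right)}} = \sqrt{30110 + \left(-88 + \frac{\left(-194\right)^{2}}{- \frac{1}{2}}\right)} = \sqrt{30110 - 75360} = \sqrt{-45250} = 5 i \sqrt{1810}$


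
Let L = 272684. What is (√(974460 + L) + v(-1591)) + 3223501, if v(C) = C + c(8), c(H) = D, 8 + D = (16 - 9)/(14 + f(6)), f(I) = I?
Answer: 64438047/20 + 2*√311786 ≈ 3.2230e+6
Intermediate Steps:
D = -153/20 (D = -8 + (16 - 9)/(14 + 6) = -8 + 7/20 = -153/20 ≈ -7.6500)
c(H) = -153/20
v(C) = -153/20 + C (v(C) = C - 153/20 = -153/20 + C)
(√(974460 + L) + v(-1591)) + 3223501 = (√(974460 + 272684) + (-153/20 - 1591)) + 3223501 = (√1247144 - 31973/20) + 3223501 = (2*√311786 - 31973/20) + 3223501 = (-31973/20 + 2*√311786) + 3223501 = 64438047/20 + 2*√311786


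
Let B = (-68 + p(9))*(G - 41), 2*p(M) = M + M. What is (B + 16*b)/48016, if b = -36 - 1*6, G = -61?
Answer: 2673/24008 ≈ 0.11134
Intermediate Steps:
p(M) = M (p(M) = (M + M)/2 = (2*M)/2 = M)
b = -42 (b = -36 - 6 = -42)
B = 6018 (B = (-68 + 9)*(-61 - 41) = -59*(-102) = 6018)
(B + 16*b)/48016 = (6018 + 16*(-42))/48016 = (6018 - 672)*(1/48016) = 5346*(1/48016) = 2673/24008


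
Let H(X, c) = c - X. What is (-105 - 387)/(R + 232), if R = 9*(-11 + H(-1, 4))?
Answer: -246/89 ≈ -2.7640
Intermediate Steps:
R = -54 (R = 9*(-11 + (4 - 1*(-1))) = 9*(-11 + (4 + 1)) = 9*(-11 + 5) = 9*(-6) = -54)
(-105 - 387)/(R + 232) = (-105 - 387)/(-54 + 232) = -492/178 = -492*1/178 = -246/89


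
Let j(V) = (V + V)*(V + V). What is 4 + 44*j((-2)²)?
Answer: 2820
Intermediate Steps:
j(V) = 4*V² (j(V) = (2*V)*(2*V) = 4*V²)
4 + 44*j((-2)²) = 4 + 44*(4*((-2)²)²) = 4 + 44*(4*4²) = 4 + 44*(4*16) = 4 + 44*64 = 4 + 2816 = 2820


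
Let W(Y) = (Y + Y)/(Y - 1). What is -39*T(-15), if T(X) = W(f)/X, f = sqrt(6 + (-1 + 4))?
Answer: 39/5 ≈ 7.8000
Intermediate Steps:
f = 3 (f = sqrt(6 + 3) = sqrt(9) = 3)
W(Y) = 2*Y/(-1 + Y) (W(Y) = (2*Y)/(-1 + Y) = 2*Y/(-1 + Y))
T(X) = 3/X (T(X) = (2*3/(-1 + 3))/X = (2*3/2)/X = (2*3*(1/2))/X = 3/X)
-39*T(-15) = -117/(-15) = -117*(-1)/15 = -39*(-1/5) = 39/5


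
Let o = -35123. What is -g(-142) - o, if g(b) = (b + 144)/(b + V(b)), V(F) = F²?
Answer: 351616352/10011 ≈ 35123.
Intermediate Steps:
g(b) = (144 + b)/(b + b²) (g(b) = (b + 144)/(b + b²) = (144 + b)/(b + b²))
-g(-142) - o = -(144 - 142)/((-142)*(1 - 142)) - 1*(-35123) = -(-1)*2/(142*(-141)) + 35123 = -(-1)*(-1)*2/(142*141) + 35123 = -1*1/10011 + 35123 = -1/10011 + 35123 = 351616352/10011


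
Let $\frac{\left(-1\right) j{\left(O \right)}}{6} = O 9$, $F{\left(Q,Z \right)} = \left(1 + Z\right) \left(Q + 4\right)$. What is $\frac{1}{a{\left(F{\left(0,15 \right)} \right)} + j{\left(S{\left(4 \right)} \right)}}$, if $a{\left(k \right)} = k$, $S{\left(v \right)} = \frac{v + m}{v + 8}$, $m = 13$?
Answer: $- \frac{2}{25} \approx -0.08$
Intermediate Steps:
$S{\left(v \right)} = \frac{13 + v}{8 + v}$ ($S{\left(v \right)} = \frac{v + 13}{v + 8} = \frac{13 + v}{8 + v}$)
$F{\left(Q,Z \right)} = \left(1 + Z\right) \left(4 + Q\right)$
$j{\left(O \right)} = - 54 O$ ($j{\left(O \right)} = - 6 O 9 = - 6 \cdot 9 O = - 54 O$)
$\frac{1}{a{\left(F{\left(0,15 \right)} \right)} + j{\left(S{\left(4 \right)} \right)}} = \frac{1}{\left(4 + 0 + 4 \cdot 15 + 0 \cdot 15\right) - 54 \frac{13 + 4}{8 + 4}} = \frac{1}{\left(4 + 0 + 60 + 0\right) - 54 \cdot \frac{1}{12} \cdot 17} = \frac{1}{64 - 54 \cdot \frac{1}{12} \cdot 17} = \frac{1}{64 - \frac{153}{2}} = \frac{1}{- \frac{25}{2}} = - \frac{2}{25}$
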